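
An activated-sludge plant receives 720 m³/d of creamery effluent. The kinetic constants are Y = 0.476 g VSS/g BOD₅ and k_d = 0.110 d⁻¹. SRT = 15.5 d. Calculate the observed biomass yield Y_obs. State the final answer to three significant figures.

Y_obs = Y / (1 + k_d θ_c) = 0.476 / (1 + 0.110 × 15.5) = 0.476 / 2.705 = 0.1760.

Y_obs ≈ 0.176 g VSS/g BOD₅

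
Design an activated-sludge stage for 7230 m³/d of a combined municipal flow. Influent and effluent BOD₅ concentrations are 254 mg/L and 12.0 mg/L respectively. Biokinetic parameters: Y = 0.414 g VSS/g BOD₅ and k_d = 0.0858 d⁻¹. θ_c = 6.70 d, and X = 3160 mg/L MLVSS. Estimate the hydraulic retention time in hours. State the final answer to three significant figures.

τ ≈ 3.24 h

Rearranging the biomass balance for a CMAS with decay, V = Y·Q·ΔS·θ_c / [X·(1+k_d θ_c)] = 0.414 × 7230 × (254 − 12.0) × 6.70 / [3160 × (1 + 0.0858 × 6.70)] = 4.85×10^6 / 4977 = 975.2 m³.
Hydraulic retention time τ = V/Q = 975.2 / 7230 = 0.1349 d = 3.237 h.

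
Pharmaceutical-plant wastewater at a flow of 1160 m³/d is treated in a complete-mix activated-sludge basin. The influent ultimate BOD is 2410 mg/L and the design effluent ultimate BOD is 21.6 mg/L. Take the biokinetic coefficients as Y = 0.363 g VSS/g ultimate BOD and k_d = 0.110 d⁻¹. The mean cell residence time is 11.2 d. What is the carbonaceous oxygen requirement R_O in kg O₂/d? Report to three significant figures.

Correct the yield for decay: Y_obs = Y/(1 + k_d θ_c) = 0.363 / (1 + 0.110 × 11.2) = 0.363 / 2.232 = 0.1626.
ΔS = 2410 − 21.6 = 2388 mg/L, so the substrate removal rate is 1160 × 2388/1000 = 2771 kg ultimate BOD/d.
Biomass synthesised: P_X = Y_obs × 2771 = 450.6 kg VSS/d.
Carbonaceous O₂ demand = substrate oxidised − cell-mass equivalent = 2771 − 1.42 × 450.6 = 2131 kg O₂/d.

R_O ≈ 2130 kg O₂/d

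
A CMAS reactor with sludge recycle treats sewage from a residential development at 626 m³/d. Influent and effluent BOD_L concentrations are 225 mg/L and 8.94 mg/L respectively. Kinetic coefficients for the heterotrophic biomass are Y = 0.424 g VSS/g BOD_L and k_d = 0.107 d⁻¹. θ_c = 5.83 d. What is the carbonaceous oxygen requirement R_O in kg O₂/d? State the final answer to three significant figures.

Correct the yield for decay: Y_obs = Y/(1 + k_d θ_c) = 0.424 / (1 + 0.107 × 5.83) = 0.424 / 1.624 = 0.2611.
ΔS = 225 − 8.94 = 216.1 mg/L, so the substrate removal rate is 626 × 216.1/1000 = 135.3 kg BOD_L/d.
Net sludge production P_X = 0.2611 × 135.3 = 35.32 kg VSS/d.
R_O = Q·ΔS − 1.42 P_X = 135.3 − 50.15 = 85.10 kg O₂/d.

R_O ≈ 85.1 kg O₂/d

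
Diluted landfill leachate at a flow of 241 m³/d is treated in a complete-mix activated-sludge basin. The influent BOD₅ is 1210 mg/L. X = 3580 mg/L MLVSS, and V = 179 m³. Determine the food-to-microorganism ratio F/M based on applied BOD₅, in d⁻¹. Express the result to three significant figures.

Food-to-microorganism ratio F/M = Q S₀ / (V X) = 241 × 1210 / (179.0 × 3580) = 0.4551 d⁻¹.

F/M ≈ 0.455 d⁻¹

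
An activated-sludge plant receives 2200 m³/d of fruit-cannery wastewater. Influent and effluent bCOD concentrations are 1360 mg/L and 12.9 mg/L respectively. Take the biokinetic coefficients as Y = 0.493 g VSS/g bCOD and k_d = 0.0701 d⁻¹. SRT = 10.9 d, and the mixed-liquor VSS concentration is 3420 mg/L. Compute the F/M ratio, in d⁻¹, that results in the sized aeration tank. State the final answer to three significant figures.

From the SRT design equation V = Y Q (S₀−S) θ_c / [X (1 + k_d θ_c)] = 0.493 × 2200 × (1360 − 12.9) × 10.9 / [3420 × (1 + 0.0701 × 10.9)] = 1.59×10^7 / 6033 = 2640 m³.
F/M = applied load / biomass = Q·S₀/(V·X) = 2200 × 1360 / (2640 × 3420) = 0.3314 d⁻¹.

F/M ≈ 0.331 d⁻¹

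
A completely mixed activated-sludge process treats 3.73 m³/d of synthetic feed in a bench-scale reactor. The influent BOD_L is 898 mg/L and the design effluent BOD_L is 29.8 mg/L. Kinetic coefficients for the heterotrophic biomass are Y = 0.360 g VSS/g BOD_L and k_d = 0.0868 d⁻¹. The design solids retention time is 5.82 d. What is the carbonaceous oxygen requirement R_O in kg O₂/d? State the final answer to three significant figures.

Observed yield with endogenous decay: Y_obs = Y / (1 + k_d·θ_c) = 0.360 / (1 + 0.0868 × 5.82) = 0.360 / 1.505 = 0.2392 g VSS/g BOD_L.
Mass of BOD_L removed per day: Q(S₀ − S) = 3.73 × 868.2 g/m³ = 3.238 kg/d.
Net sludge production P_X = 0.2392 × 3.238 = 0.7745 kg VSS/d.
R_O = Q·(S₀ − S) − 1.42·P_X = 3.238 − 1.42 × 0.7745 = 2.139 kg O₂/d.

R_O ≈ 2.14 kg O₂/d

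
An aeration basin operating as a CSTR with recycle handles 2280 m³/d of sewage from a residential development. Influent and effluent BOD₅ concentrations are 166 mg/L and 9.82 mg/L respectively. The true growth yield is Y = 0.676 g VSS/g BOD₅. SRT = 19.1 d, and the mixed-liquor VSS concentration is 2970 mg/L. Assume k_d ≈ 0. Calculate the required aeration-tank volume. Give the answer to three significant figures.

Biomass mass balance (decay neglected): V·X = Y·Q·(S₀ − S)·θ_c, so V = 0.676 × 2280 × (166 − 9.82) × 19.1 / 2970 = 1548 m³.

V ≈ 1550 m³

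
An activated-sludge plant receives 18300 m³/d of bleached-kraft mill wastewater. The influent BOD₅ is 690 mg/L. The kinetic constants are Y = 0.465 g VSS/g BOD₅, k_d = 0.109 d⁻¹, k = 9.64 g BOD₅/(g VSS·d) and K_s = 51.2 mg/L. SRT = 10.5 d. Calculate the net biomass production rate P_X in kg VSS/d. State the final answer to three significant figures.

P_X ≈ 2730 kg VSS/d

For a completely mixed reactor with recycle the Lawrence–McCarty relation gives S = K_s·(1 + k_d·θ_c) / [θ_c·(Y·k − k_d) − 1] = 51.2 × (1 + 0.109 × 10.5) / [10.5 × (0.465 × 9.64 − 0.109) − 1] = 109.8 / 44.92 = 2.444 mg/L.
The observed yield is Y_obs = Y/(1 + k_d·θ_c) = 0.465 / (1 + 0.109 × 10.5) = 0.465 / 2.144 = 0.2168 g VSS per g BOD₅ removed.
Q·(S₀ − S) = 18300 × (690 − 2.44) × 10⁻³ = 12582 kg/d removed.
Net biomass production P_X = Y_obs × Q·(S₀ − S) = 0.2168 × 12582 = 2728 kg VSS/d.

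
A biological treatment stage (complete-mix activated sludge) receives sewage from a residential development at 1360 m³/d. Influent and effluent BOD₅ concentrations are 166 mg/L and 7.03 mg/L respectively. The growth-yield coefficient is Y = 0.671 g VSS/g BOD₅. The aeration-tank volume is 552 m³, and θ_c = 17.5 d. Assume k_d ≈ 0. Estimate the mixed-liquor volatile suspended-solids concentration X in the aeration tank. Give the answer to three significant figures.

X ≈ 4600 mg/L

Without decay, X = Y Q (S₀−S) θ_c / V = 0.671 × 1360 × (166 − 7.03) × 17.5 / 552 = 4599 mg/L.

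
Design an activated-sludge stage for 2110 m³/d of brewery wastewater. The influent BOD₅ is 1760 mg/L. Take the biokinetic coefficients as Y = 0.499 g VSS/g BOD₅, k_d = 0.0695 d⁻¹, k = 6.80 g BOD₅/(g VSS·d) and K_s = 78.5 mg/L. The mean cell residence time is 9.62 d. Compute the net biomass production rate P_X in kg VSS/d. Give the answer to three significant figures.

P_X ≈ 1110 kg VSS/d

Effluent substrate depends only on kinetics and SRT: S = K_s(1 + k_d θ_c) / [θ_c(Yk − k_d) − 1] = 78.5 × (1 + 0.0695 × 9.62) / [9.62 × (0.499 × 6.80 − 0.0695) − 1] = 131.0 / 30.97 = 4.229 mg/L.
The observed yield is Y_obs = Y/(1 + k_d·θ_c) = 0.499 / (1 + 0.0695 × 9.62) = 0.499 / 1.669 = 0.2991 g VSS per g BOD₅ removed.
ΔS = 1760 − 4.23 = 1756 mg/L, so the substrate removal rate is 2110 × 1756/1000 = 3705 kg BOD₅/d.
Net biomass production P_X = Y_obs × Q·(S₀ − S) = 0.2991 × 3705 = 1108 kg VSS/d.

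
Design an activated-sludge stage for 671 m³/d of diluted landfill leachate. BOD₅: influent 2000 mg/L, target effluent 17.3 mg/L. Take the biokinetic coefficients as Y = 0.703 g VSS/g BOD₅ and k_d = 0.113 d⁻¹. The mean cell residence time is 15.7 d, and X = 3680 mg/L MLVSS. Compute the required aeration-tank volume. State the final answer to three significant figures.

Rearranging the biomass balance for a CMAS with decay, V = Y·Q·ΔS·θ_c / [X·(1+k_d θ_c)] = 0.703 × 671 × (2000 − 17.3) × 15.7 / [3680 × (1 + 0.113 × 15.7)] = 1.47×10^7 / 10209 = 1438 m³.

V ≈ 1440 m³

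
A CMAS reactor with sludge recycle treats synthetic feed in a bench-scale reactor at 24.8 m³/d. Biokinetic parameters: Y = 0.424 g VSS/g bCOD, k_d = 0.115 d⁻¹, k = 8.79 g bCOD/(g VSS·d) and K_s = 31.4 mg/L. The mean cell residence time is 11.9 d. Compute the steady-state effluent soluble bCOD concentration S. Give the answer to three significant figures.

For a completely mixed reactor with recycle the Lawrence–McCarty relation gives S = K_s·(1 + k_d·θ_c) / [θ_c·(Y·k − k_d) − 1] = 31.4 × (1 + 0.115 × 11.9) / [11.9 × (0.424 × 8.79 − 0.115) − 1] = 74.37 / 41.98 = 1.771 mg/L.

S ≈ 1.77 mg/L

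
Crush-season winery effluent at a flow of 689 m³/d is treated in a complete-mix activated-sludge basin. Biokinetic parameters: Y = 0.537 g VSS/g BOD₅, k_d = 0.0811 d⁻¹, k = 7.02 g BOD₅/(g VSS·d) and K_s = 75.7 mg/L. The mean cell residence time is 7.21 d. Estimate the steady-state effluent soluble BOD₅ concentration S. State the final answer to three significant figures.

S ≈ 4.69 mg/L

From the Monod/SRT balance for a CMAS, S = K_s·(1+k_d θ_c)/[θ_c·(Y k − k_d) − 1] = 75.7 × (1 + 0.0811 × 7.21) / [7.21 × (0.537 × 7.02 − 0.0811) − 1] = 120.0 / 25.60 = 4.687 mg/L.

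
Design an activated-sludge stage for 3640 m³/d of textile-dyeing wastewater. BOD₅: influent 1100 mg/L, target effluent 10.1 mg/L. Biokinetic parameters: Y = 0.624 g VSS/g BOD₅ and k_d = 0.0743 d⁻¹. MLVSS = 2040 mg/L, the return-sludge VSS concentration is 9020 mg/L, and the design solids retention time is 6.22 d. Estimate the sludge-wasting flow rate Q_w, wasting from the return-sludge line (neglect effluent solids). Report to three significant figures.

Steady-state biomass mass balance: V·X·(1 + k_d·θ_c) = Y·Q·(S₀ − S)·θ_c, so V = 0.624 × 3640 × (1100 − 10.1) × 6.22 / [2040 × (1 + 0.0743 × 6.22)] = 1.54×10^7 / 2983 = 5162 m³.
Q_w = (V·X)/(θ_c X_r) = 5162 × 2040 / (6.22 × 9020) = 187.7 m³/d.

Q_w ≈ 188 m³/d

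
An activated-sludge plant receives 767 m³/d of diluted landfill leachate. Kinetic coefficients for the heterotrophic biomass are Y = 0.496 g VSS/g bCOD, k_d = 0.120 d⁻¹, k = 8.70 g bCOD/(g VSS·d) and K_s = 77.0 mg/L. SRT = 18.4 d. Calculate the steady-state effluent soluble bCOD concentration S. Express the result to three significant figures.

S ≈ 3.24 mg/L

Effluent substrate depends only on kinetics and SRT: S = K_s(1 + k_d θ_c) / [θ_c(Yk − k_d) − 1] = 77.0 × (1 + 0.120 × 18.4) / [18.4 × (0.496 × 8.70 − 0.120) − 1] = 247.0 / 76.19 = 3.242 mg/L.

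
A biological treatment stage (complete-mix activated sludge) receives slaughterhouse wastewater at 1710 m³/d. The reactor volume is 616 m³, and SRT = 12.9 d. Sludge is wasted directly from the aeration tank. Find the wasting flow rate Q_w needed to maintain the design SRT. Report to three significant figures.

Wasting from the aeration tank: Q_w = V / θ_c = 616.0 / 12.9 = 47.75 m³/d.

Q_w ≈ 47.8 m³/d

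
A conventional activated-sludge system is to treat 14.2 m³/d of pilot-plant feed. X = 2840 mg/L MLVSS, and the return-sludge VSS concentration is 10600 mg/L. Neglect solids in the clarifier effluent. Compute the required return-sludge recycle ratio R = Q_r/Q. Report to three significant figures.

R ≈ 0.366

Mass balance around the secondary clarifier (neglecting effluent solids): R = X / (X_r − X) = 2840 / (10600 − 2840) = 0.3660.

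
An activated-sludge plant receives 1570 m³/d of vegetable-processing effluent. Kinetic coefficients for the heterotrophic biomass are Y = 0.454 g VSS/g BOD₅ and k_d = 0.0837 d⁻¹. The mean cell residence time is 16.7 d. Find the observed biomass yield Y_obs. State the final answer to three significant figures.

Correct the yield for decay: Y_obs = Y/(1 + k_d θ_c) = 0.454 / (1 + 0.0837 × 16.7) = 0.454 / 2.398 = 0.1893.

Y_obs ≈ 0.189 g VSS/g BOD₅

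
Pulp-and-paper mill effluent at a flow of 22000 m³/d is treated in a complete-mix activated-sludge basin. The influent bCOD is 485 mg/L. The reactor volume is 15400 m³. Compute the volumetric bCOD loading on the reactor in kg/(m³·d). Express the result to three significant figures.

L_v ≈ 0.693 kg bCOD/(m³·d)

L_v = Q S₀ / V = 22000 × 485 × 10⁻³ / 15400 = 0.6929 kg/(m³·d).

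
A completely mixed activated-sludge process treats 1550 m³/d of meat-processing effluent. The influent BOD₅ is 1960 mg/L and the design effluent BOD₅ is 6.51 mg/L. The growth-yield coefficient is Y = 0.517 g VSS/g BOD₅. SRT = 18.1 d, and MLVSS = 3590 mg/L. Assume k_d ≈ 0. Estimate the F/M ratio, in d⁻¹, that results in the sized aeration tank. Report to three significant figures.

V·X = Y·Q·ΔS·θ_c gives V = 0.517 × 1550 × (1960 − 6.51) × 18.1 / 3590 = 7893 m³.
F/M = Q·S₀ / (V·X) = 1550 × 1960 / (7893 × 3590) = 0.1072 g BOD₅·(g VSS·d)⁻¹.

F/M ≈ 0.107 d⁻¹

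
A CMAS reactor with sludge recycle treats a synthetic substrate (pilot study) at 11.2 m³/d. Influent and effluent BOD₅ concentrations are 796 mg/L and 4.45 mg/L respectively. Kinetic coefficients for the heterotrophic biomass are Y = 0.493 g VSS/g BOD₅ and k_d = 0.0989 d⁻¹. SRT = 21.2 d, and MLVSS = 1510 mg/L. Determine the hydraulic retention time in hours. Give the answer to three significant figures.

τ ≈ 42.5 h

Steady-state biomass mass balance: V·X·(1 + k_d·θ_c) = Y·Q·(S₀ − S)·θ_c, so V = 0.493 × 11.2 × (796 − 4.45) × 21.2 / [1510 × (1 + 0.0989 × 21.2)] = 9.27×10^4 / 4676 = 19.82 m³.
HRT = V/Q = 19.82 m³ / 11.2 m³·d⁻¹ = 1.769 d × 24 = 42.46 h.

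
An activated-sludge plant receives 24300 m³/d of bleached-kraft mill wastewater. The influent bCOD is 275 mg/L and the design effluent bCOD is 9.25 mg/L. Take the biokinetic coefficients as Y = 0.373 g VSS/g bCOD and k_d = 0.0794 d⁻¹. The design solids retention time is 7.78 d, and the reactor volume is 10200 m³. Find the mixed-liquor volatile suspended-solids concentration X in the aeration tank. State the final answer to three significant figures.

X = Y·Q·ΔS·θ_c / [V·(1 + k_d θ_c)] = 0.373 × 24300 × (275 − 9.25) × 7.78 / [10200 × (1 + 0.0794 × 7.78)] = 1136 mg/L.

X ≈ 1140 mg/L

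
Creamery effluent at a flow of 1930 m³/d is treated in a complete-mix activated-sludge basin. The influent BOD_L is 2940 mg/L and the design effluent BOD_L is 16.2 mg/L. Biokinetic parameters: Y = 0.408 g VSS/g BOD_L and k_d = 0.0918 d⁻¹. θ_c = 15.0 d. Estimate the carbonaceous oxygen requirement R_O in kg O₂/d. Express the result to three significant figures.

Correct the yield for decay: Y_obs = Y/(1 + k_d θ_c) = 0.408 / (1 + 0.0918 × 15.0) = 0.408 / 2.377 = 0.1716.
ΔS = 2940 − 16.2 = 2924 mg/L, so the substrate removal rate is 1930 × 2924/1000 = 5643 kg BOD_L/d.
Net sludge production P_X = 0.1716 × 5643 = 968.6 kg VSS/d.
R_O = Q·(S₀ − S) − 1.42·P_X = 5643 − 1.42 × 968.6 = 4268 kg O₂/d.

R_O ≈ 4270 kg O₂/d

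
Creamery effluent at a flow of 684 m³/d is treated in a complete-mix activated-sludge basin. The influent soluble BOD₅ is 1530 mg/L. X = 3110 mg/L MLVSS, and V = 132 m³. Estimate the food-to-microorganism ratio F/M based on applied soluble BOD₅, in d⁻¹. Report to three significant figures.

F/M ≈ 2.55 d⁻¹

F/M = Q·S₀ / (V·X) = 684 × 1530 / (132.0 × 3110) = 2.549 g soluble BOD₅·(g VSS·d)⁻¹.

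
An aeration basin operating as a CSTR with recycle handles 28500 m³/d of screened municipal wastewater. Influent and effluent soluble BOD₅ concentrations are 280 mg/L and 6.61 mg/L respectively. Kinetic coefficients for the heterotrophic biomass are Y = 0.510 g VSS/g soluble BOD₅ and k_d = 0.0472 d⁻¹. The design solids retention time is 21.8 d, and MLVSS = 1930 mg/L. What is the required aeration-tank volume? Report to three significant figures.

V ≈ 22100 m³

From the SRT design equation V = Y Q (S₀−S) θ_c / [X (1 + k_d θ_c)] = 0.510 × 28500 × (280 − 6.61) × 21.8 / [1930 × (1 + 0.0472 × 21.8)] = 8.66×10^7 / 3916 = 22122 m³.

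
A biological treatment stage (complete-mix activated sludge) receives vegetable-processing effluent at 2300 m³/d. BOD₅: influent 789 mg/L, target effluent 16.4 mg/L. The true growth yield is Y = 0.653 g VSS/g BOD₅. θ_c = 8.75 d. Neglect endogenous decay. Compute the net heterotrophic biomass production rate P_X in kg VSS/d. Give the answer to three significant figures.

Since k_d ≈ 0, Y_obs = Y = 0.653 g VSS/g BOD₅.
Substrate removed = Q·(S₀ − S) = 2300 m³/d × (789 − 16.4) g/m³ = 1.78×10^6 g/d = 1777 kg/d.
So the net sludge growth is P_X = 0.6530 × 1777 = 1160 kg VSS/d.

P_X ≈ 1160 kg VSS/d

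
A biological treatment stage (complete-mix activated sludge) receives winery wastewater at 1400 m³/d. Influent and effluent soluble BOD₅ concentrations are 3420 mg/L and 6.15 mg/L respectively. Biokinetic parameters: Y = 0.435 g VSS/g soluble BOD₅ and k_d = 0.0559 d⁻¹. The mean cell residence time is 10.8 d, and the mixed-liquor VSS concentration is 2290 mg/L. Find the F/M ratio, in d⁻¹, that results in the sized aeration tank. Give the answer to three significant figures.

F/M ≈ 0.342 d⁻¹

Steady-state biomass mass balance: V·X·(1 + k_d·θ_c) = Y·Q·(S₀ − S)·θ_c, so V = 0.435 × 1400 × (3420 − 6.15) × 10.8 / [2290 × (1 + 0.0559 × 10.8)] = 2.25×10^7 / 3673 = 6114 m³.
Food-to-microorganism ratio F/M = Q S₀ / (V X) = 1400 × 3420 / (6114 × 2290) = 0.3420 d⁻¹.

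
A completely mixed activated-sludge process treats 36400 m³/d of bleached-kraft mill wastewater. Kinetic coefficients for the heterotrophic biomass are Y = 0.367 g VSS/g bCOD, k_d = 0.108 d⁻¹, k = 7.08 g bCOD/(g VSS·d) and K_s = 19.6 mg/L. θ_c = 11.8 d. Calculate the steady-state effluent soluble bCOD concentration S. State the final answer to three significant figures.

For a completely mixed reactor with recycle the Lawrence–McCarty relation gives S = K_s·(1 + k_d·θ_c) / [θ_c·(Y·k − k_d) − 1] = 19.6 × (1 + 0.108 × 11.8) / [11.8 × (0.367 × 7.08 − 0.108) − 1] = 44.58 / 28.39 = 1.570 mg/L.

S ≈ 1.57 mg/L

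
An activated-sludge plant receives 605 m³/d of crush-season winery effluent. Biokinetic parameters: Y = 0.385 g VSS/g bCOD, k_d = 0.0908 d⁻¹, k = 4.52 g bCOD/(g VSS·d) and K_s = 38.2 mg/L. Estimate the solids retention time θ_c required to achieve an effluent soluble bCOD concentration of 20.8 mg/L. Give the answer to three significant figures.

Specific growth rate at S = 20.8 mg/L: μ = YkS/(K_s+S) = 0.385·4.52·20.8/(38.2+20.8) = 0.6135 d⁻¹.
1/θ_c = 0.6135 − 0.0908 = 0.5227 d⁻¹, so θ_c = 1.913 d.

θ_c ≈ 1.91 d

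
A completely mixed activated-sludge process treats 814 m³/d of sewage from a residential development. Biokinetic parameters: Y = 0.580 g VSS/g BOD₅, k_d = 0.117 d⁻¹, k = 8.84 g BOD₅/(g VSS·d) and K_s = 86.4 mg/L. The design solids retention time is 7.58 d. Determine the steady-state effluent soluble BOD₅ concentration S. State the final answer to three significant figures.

For a completely mixed reactor with recycle the Lawrence–McCarty relation gives S = K_s·(1 + k_d·θ_c) / [θ_c·(Y·k − k_d) − 1] = 86.4 × (1 + 0.117 × 7.58) / [7.58 × (0.580 × 8.84 − 0.117) − 1] = 163.0 / 36.98 = 4.409 mg/L.

S ≈ 4.41 mg/L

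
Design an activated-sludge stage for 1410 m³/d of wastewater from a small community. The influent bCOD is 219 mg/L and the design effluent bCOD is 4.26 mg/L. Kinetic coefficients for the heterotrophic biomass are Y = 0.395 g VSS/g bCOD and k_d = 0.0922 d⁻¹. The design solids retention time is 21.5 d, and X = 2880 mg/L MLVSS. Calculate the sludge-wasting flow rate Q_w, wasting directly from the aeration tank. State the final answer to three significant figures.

Q_w ≈ 13.9 m³/d

Rearranging the biomass balance for a CMAS with decay, V = Y·Q·ΔS·θ_c / [X·(1+k_d θ_c)] = 0.395 × 1410 × (219 − 4.26) × 21.5 / [2880 × (1 + 0.0922 × 21.5)] = 2.57×10^6 / 8589 = 299.4 m³.
For wasting at MLVSS concentration, Q_w = V/θ_c = 299.4/21.5 = 13.92 m³/d.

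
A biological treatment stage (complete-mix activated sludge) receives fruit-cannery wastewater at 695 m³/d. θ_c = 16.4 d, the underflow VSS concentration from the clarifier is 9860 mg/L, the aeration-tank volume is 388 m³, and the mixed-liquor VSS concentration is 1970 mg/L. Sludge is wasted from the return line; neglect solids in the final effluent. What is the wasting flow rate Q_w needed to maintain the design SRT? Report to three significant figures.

Q_w ≈ 4.73 m³/d

Q_w = (V·X)/(θ_c X_r) = 388.0 × 1970 / (16.4 × 9860) = 4.727 m³/d.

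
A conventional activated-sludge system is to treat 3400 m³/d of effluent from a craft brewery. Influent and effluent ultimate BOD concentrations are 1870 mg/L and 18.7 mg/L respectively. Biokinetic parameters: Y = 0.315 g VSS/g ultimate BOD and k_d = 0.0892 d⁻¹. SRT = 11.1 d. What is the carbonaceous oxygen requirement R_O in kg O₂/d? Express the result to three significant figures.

R_O ≈ 4880 kg O₂/d

Observed yield with endogenous decay: Y_obs = Y / (1 + k_d·θ_c) = 0.315 / (1 + 0.0892 × 11.1) = 0.315 / 1.990 = 0.1583 g VSS/g ultimate BOD.
Mass of ultimate BOD removed per day: Q(S₀ − S) = 3400 × 1851 g/m³ = 6294 kg/d.
Biomass synthesised: P_X = Y_obs × 6294 = 996.3 kg VSS/d.
R_O = Q·ΔS − 1.42 P_X = 6294 − 1415 = 4880 kg O₂/d.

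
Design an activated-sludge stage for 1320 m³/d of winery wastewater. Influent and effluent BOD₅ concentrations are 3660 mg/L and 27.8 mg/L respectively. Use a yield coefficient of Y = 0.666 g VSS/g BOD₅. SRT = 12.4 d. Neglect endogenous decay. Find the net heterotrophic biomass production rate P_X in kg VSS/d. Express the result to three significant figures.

P_X ≈ 3190 kg VSS/d

Since k_d ≈ 0, Y_obs = Y = 0.666 g VSS/g BOD₅.
ΔS = 3660 − 27.8 = 3632 mg/L, so the substrate removal rate is 1320 × 3632/1000 = 4795 kg BOD₅/d.
P_X = Y_obs · Q(S₀ − S) = 0.6660 × 4795 = 3193 kg VSS/d.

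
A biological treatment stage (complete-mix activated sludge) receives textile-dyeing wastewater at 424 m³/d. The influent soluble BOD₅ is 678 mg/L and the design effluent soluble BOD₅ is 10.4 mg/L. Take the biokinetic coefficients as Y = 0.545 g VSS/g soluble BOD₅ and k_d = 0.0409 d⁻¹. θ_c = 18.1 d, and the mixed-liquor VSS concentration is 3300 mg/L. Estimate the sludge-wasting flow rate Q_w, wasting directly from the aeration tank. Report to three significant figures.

From the SRT design equation V = Y Q (S₀−S) θ_c / [X (1 + k_d θ_c)] = 0.545 × 424 × (678 − 10.4) × 18.1 / [3300 × (1 + 0.0409 × 18.1)] = 2.79×10^6 / 5743 = 486.2 m³.
For wasting at MLVSS concentration, Q_w = V/θ_c = 486.2/18.1 = 26.86 m³/d.

Q_w ≈ 26.9 m³/d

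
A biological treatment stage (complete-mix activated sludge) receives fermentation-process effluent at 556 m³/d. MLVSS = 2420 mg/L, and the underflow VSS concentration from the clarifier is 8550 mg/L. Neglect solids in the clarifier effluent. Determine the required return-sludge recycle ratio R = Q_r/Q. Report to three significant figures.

R ≈ 0.395

Solids balance on the clarifier gives (1+R)X = R·X_r, so R = X/(X_r − X) = 2420 / (8550 − 2420) = 0.3948.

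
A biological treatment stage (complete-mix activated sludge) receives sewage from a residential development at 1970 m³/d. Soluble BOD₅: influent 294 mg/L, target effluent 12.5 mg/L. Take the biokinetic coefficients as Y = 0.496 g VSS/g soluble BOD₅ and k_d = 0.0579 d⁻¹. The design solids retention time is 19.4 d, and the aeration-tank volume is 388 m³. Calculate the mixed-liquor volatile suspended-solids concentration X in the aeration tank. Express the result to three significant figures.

X ≈ 6480 mg/L

X = Y·Q·ΔS·θ_c / [V·(1 + k_d θ_c)] = 0.496 × 1970 × (294 − 12.5) × 19.4 / [388 × (1 + 0.0579 × 19.4)] = 6477 mg/L.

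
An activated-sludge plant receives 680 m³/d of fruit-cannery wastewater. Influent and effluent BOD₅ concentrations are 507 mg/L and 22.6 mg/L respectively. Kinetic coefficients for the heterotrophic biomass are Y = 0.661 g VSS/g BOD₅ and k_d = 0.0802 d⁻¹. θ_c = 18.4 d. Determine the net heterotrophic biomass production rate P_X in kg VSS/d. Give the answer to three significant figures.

P_X ≈ 87.9 kg VSS/d

The observed yield is Y_obs = Y/(1 + k_d·θ_c) = 0.661 / (1 + 0.0802 × 18.4) = 0.661 / 2.476 = 0.2670 g VSS per g BOD₅ removed.
Substrate removed = Q·(S₀ − S) = 680 m³/d × (507 − 22.6) g/m³ = 3.29×10^5 g/d = 329.4 kg/d.
Net biomass production P_X = Y_obs × Q·(S₀ − S) = 0.2670 × 329.4 = 87.95 kg VSS/d.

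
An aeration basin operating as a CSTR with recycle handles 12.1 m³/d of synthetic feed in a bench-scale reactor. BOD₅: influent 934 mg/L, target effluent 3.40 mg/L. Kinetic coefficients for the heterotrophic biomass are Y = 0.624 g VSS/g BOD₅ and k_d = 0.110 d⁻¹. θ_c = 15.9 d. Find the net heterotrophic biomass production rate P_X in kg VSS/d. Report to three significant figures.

Y_obs = Y / (1 + k_d θ_c) = 0.624 / (1 + 0.110 × 15.9) = 0.624 / 2.749 = 0.2270.
Mass of BOD₅ removed per day: Q(S₀ − S) = 12.1 × 930.6 g/m³ = 11.26 kg/d.
Biomass produced: P_X = Y_obs·Q·ΔS = 0.2270 × 11.26 ≈ 2.556 kg VSS/d.

P_X ≈ 2.56 kg VSS/d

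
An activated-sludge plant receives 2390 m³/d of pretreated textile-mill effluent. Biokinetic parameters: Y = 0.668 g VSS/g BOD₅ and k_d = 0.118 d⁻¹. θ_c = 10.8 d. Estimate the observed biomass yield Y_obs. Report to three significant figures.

Y_obs ≈ 0.294 g VSS/g BOD₅

Correct the yield for decay: Y_obs = Y/(1 + k_d θ_c) = 0.668 / (1 + 0.118 × 10.8) = 0.668 / 2.274 = 0.2937.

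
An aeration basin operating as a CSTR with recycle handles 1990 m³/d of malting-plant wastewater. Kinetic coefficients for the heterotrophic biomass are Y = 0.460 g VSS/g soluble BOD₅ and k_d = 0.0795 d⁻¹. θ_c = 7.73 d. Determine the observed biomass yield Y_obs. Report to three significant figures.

The observed yield is Y_obs = Y/(1 + k_d·θ_c) = 0.460 / (1 + 0.0795 × 7.73) = 0.460 / 1.615 = 0.2849 g VSS per g soluble BOD₅ removed.

Y_obs ≈ 0.285 g VSS/g soluble BOD₅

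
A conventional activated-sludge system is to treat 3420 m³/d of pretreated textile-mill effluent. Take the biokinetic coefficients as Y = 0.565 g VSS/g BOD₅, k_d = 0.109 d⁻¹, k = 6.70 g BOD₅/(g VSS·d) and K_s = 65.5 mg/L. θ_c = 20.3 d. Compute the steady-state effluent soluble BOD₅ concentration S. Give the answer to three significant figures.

S ≈ 2.86 mg/L

For a completely mixed reactor with recycle the Lawrence–McCarty relation gives S = K_s·(1 + k_d·θ_c) / [θ_c·(Y·k − k_d) − 1] = 65.5 × (1 + 0.109 × 20.3) / [20.3 × (0.565 × 6.70 − 0.109) − 1] = 210.4 / 73.63 = 2.858 mg/L.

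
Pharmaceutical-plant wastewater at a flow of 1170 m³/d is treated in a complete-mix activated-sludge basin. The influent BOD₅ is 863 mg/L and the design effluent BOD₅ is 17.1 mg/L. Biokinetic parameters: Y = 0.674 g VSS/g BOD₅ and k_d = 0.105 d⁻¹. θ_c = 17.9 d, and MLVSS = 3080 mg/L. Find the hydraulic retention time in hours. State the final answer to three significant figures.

From the SRT design equation V = Y Q (S₀−S) θ_c / [X (1 + k_d θ_c)] = 0.674 × 1170 × (863 − 17.1) × 17.9 / [3080 × (1 + 0.105 × 17.9)] = 1.19×10^7 / 8869 = 1346 m³.
Hydraulic retention time τ = V/Q = 1346 / 1170 = 1.151 d = 27.62 h.

τ ≈ 27.6 h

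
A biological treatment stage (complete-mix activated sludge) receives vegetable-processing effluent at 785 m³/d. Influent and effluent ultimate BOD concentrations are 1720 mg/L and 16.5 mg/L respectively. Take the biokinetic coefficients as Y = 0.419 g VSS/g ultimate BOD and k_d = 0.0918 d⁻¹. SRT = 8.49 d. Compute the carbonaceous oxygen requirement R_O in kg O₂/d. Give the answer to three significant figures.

R_O ≈ 890 kg O₂/d

Observed yield with endogenous decay: Y_obs = Y / (1 + k_d·θ_c) = 0.419 / (1 + 0.0918 × 8.49) = 0.419 / 1.779 = 0.2355 g VSS/g ultimate BOD.
Substrate removed = Q·(S₀ − S) = 785 m³/d × (1720 − 16.5) g/m³ = 1.34×10^6 g/d = 1337 kg/d.
P_X = Y_obs·Q·(S₀ − S) = 0.2355 × 1337 = 314.9 kg VSS/d.
Carbonaceous O₂ demand = substrate oxidised − cell-mass equivalent = 1337 − 1.42 × 314.9 = 890.1 kg O₂/d.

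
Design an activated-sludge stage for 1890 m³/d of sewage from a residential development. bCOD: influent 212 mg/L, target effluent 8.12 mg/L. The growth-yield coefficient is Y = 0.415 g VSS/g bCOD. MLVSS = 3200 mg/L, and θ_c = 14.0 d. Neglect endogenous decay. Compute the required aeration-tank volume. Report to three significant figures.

V ≈ 700 m³

V·X = Y·Q·ΔS·θ_c gives V = 0.415 × 1890 × (212 − 8.12) × 14.0 / 3200 = 699.6 m³.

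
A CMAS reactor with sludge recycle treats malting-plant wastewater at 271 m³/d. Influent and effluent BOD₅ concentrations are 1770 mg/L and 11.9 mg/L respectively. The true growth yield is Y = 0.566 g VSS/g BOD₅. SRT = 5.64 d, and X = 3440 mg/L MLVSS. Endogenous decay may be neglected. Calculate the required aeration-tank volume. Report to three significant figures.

V ≈ 442 m³

Biomass mass balance (decay neglected): V·X = Y·Q·(S₀ − S)·θ_c, so V = 0.566 × 271 × (1770 − 11.9) × 5.64 / 3440 = 442.1 m³.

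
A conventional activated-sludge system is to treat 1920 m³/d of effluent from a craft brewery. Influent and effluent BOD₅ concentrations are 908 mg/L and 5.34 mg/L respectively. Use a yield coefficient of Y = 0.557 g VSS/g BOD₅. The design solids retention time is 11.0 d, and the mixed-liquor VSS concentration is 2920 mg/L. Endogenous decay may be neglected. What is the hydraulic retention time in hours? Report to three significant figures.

With k_d = 0 the design equation reduces to V = Y Q (S₀−S) θ_c / X = 0.557 × 1920 × (908 − 5.34) × 11.0 / 2920 = 3637 m³.
HRT = V/Q = 3637 m³ / 1920 m³·d⁻¹ = 1.894 d × 24 = 45.46 h.

τ ≈ 45.5 h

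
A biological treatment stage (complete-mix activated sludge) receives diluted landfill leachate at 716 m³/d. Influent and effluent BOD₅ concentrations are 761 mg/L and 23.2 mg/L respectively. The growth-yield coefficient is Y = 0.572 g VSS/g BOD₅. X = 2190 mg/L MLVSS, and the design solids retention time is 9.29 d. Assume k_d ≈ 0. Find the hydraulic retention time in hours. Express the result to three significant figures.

V·X = Y·Q·ΔS·θ_c gives V = 0.572 × 716 × (761 − 23.2) × 9.29 / 2190 = 1282 m³.
τ = V/Q = 1282/716 = 1.790 d, or 42.97 h.

τ ≈ 43.0 h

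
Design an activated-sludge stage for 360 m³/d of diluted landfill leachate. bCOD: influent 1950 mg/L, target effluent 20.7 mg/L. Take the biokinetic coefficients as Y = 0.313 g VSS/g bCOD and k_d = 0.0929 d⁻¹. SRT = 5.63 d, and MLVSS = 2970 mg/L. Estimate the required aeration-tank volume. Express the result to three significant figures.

From the SRT design equation V = Y Q (S₀−S) θ_c / [X (1 + k_d θ_c)] = 0.313 × 360 × (1950 − 20.7) × 5.63 / [2970 × (1 + 0.0929 × 5.63)] = 1.22×10^6 / 4523 = 270.6 m³.

V ≈ 271 m³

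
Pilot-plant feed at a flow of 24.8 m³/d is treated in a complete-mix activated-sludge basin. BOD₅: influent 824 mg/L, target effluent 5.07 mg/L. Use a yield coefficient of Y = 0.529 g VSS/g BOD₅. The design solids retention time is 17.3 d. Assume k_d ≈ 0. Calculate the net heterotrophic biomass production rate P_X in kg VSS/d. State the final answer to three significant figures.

With endogenous decay neglected, the observed yield equals the true yield: Y_obs = Y = 0.529 g VSS/g BOD₅.
Mass of BOD₅ removed per day: Q(S₀ − S) = 24.8 × 818.9 g/m³ = 20.31 kg/d.
Biomass produced: P_X = Y_obs·Q·ΔS = 0.5290 × 20.31 ≈ 10.74 kg VSS/d.

P_X ≈ 10.7 kg VSS/d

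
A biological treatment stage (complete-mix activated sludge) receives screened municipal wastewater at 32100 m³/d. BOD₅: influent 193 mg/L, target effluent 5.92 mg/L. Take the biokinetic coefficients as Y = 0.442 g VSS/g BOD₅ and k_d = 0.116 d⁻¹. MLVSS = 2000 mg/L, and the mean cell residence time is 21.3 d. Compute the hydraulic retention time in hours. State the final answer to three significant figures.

τ ≈ 6.09 h

Rearranging the biomass balance for a CMAS with decay, V = Y·Q·ΔS·θ_c / [X·(1+k_d θ_c)] = 0.442 × 32100 × (193 − 5.92) × 21.3 / [2000 × (1 + 0.116 × 21.3)] = 5.65×10^7 / 6942 = 8145 m³.
τ = V/Q = 8145/32100 = 0.2537 d, or 6.089 h.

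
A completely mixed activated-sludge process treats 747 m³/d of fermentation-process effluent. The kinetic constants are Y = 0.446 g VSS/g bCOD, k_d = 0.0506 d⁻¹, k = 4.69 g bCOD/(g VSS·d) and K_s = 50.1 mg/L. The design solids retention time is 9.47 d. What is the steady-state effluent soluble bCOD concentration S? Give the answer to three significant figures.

From the Monod/SRT balance for a CMAS, S = K_s·(1+k_d θ_c)/[θ_c·(Y k − k_d) − 1] = 50.1 × (1 + 0.0506 × 9.47) / [9.47 × (0.446 × 4.69 − 0.0506) − 1] = 74.11 / 18.33 = 4.043 mg/L.

S ≈ 4.04 mg/L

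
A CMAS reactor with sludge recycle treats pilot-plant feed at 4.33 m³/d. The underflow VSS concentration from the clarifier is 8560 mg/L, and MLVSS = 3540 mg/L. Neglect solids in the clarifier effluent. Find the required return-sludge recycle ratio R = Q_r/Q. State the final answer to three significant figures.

R ≈ 0.705

Mass balance around the secondary clarifier (neglecting effluent solids): R = X / (X_r − X) = 3540 / (8560 − 3540) = 0.7052.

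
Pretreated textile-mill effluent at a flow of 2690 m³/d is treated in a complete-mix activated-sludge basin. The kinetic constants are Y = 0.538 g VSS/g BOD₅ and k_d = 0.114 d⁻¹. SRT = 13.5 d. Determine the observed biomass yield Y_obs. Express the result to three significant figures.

The observed yield is Y_obs = Y/(1 + k_d·θ_c) = 0.538 / (1 + 0.114 × 13.5) = 0.538 / 2.539 = 0.2119 g VSS per g BOD₅ removed.

Y_obs ≈ 0.212 g VSS/g BOD₅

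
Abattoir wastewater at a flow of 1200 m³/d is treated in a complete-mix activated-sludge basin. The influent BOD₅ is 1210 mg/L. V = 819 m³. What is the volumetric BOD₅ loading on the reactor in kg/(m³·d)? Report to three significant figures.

Volumetric loading L_v = Q·S₀ / V = 1200 × 1210 g/m³ / 819.0 m³ = 1773 g/(m³·d) = 1.773 kg BOD₅/(m³·d).

L_v ≈ 1.77 kg BOD₅/(m³·d)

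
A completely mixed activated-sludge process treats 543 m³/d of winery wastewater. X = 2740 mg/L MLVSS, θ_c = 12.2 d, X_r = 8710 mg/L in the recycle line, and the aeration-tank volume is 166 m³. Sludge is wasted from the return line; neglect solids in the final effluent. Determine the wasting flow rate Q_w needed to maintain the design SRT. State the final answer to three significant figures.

Q_w = (V·X)/(θ_c X_r) = 166.0 × 2740 / (12.2 × 8710) = 4.280 m³/d.

Q_w ≈ 4.28 m³/d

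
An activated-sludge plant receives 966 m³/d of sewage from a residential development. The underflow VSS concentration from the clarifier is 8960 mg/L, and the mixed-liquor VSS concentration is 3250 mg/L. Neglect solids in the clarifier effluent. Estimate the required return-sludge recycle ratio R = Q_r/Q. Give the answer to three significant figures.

R ≈ 0.569

Solids balance on the clarifier gives (1+R)X = R·X_r, so R = X/(X_r − X) = 3250 / (8960 − 3250) = 0.5692.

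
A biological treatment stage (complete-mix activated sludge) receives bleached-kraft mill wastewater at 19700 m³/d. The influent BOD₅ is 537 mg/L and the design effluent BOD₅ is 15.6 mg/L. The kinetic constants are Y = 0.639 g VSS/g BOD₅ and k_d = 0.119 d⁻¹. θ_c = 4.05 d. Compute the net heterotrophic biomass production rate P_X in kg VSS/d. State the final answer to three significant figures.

P_X ≈ 4430 kg VSS/d

Y_obs = Y / (1 + k_d θ_c) = 0.639 / (1 + 0.119 × 4.05) = 0.639 / 1.482 = 0.4312.
ΔS = 537 − 15.6 = 521.4 mg/L, so the substrate removal rate is 19700 × 521.4/1000 = 10272 kg BOD₅/d.
So the net sludge growth is P_X = 0.4312 × 10272 = 4429 kg VSS/d.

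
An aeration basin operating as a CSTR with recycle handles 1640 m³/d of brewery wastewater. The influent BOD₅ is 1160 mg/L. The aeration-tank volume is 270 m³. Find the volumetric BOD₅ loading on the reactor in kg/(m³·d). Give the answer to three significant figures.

Applied BOD₅ load per unit volume = Q·S₀/V = (1640 × 1160/1000)/270.0 = 7.046 kg BOD₅·m⁻³·d⁻¹.

L_v ≈ 7.05 kg BOD₅/(m³·d)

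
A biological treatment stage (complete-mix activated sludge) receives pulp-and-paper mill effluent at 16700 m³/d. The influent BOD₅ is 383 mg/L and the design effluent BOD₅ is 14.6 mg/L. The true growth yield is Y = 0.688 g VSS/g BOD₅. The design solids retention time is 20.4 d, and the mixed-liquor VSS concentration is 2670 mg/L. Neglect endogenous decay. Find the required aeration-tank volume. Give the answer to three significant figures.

V·X = Y·Q·ΔS·θ_c gives V = 0.688 × 16700 × (383 − 14.6) × 20.4 / 2670 = 32340 m³.

V ≈ 32300 m³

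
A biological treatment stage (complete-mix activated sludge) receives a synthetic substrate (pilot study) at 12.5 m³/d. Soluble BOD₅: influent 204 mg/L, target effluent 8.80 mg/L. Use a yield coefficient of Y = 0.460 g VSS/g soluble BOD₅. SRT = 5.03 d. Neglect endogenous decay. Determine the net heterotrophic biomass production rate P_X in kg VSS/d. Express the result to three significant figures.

P_X ≈ 1.12 kg VSS/d

Since k_d ≈ 0, Y_obs = Y = 0.460 g VSS/g soluble BOD₅.
Q·(S₀ − S) = 12.5 × (204 − 8.80) × 10⁻³ = 2.440 kg/d removed.
Net biomass production P_X = Y_obs × Q·(S₀ − S) = 0.4600 × 2.440 = 1.122 kg VSS/d.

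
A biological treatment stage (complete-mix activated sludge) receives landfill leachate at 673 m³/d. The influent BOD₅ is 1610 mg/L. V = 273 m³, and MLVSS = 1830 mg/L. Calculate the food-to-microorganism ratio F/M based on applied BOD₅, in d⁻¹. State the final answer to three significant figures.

Food-to-microorganism ratio F/M = Q S₀ / (V X) = 673 × 1610 / (273.0 × 1830) = 2.169 d⁻¹.

F/M ≈ 2.17 d⁻¹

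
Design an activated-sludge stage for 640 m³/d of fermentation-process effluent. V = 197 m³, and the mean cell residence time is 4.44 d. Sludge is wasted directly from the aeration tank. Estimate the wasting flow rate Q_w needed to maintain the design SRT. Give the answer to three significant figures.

Q_w ≈ 44.4 m³/d

For wasting at MLVSS concentration, Q_w = V/θ_c = 197.0/4.44 = 44.37 m³/d.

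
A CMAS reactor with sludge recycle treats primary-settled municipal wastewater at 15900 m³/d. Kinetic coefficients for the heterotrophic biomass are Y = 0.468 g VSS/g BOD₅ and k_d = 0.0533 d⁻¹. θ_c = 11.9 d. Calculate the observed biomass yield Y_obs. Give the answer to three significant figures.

Observed yield with endogenous decay: Y_obs = Y / (1 + k_d·θ_c) = 0.468 / (1 + 0.0533 × 11.9) = 0.468 / 1.634 = 0.2864 g VSS/g BOD₅.

Y_obs ≈ 0.286 g VSS/g BOD₅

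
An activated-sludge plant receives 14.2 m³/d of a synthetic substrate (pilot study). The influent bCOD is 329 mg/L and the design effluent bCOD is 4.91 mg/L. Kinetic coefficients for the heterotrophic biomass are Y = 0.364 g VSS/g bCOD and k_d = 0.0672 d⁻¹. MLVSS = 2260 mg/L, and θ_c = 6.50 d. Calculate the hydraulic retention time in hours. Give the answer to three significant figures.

τ ≈ 5.67 h

From the SRT design equation V = Y Q (S₀−S) θ_c / [X (1 + k_d θ_c)] = 0.364 × 14.2 × (329 − 4.91) × 6.50 / [2260 × (1 + 0.0672 × 6.50)] = 1.09×10^4 / 3247 = 3.353 m³.
Hydraulic retention time τ = V/Q = 3.353 / 14.2 = 0.2361 d = 5.667 h.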